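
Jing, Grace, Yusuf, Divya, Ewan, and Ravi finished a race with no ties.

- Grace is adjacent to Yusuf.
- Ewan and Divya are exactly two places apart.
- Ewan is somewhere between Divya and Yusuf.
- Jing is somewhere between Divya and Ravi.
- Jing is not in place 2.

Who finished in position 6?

Divya

With clues 1–3, Ewan is ruled out for place 6.
With clues 1–4, Jing is ruled out for place 6.
With clues 1–5, Grace, Ravi, and Yusuf are ruled out for place 6.
So place 6 is Divya.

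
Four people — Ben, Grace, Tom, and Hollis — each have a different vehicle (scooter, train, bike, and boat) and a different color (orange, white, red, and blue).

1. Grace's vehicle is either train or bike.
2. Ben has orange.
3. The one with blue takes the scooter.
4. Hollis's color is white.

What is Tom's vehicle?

With clues 1–4, bike, boat, and train are impossible for Tom's vehicle.
That leaves scooter.

scooter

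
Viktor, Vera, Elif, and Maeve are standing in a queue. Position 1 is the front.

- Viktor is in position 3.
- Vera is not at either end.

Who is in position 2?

With clue 1, Viktor is ruled out for position 2.
With clues 1–2, Elif and Maeve are ruled out for position 2.
So position 2 is Vera.

Vera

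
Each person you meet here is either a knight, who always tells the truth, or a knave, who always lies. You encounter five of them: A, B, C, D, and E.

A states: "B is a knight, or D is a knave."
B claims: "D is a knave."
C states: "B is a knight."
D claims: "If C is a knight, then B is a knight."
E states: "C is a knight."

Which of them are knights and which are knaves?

A: knave, B: knave, C: knave, D: knight, E: knave

Consider A. Suppose A is a knight.
Then no assignment of the remaining roles makes every statement match its speaker's type — contradiction.
So A is a knave.
Consider B. Suppose B is a knight.
Then A's statement comes out true, contradicting A being a knave.
So B is a knave.
With that fixed, C's statement is false, so C is a knave.
With that fixed, D's statement is true, so D is a knight.
With that fixed, E's statement is false, so E is a knave.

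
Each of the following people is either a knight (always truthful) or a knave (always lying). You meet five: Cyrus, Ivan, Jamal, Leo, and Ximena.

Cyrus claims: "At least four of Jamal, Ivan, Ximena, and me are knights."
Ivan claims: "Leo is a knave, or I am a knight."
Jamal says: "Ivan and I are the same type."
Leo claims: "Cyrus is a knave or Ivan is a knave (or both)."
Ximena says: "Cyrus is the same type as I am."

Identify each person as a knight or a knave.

Cyrus: knight, Ivan: knight, Jamal: knight, Leo: knave, Ximena: knight

Consider Cyrus. Suppose Cyrus is a knave.
Then whichever role Ximena has, Ximena's statement has the wrong truth value — contradiction.
So Cyrus is a knight.
Consider Ivan. Suppose Ivan is a knave.
Then Cyrus's statement comes out false, contradicting Cyrus being a knight.
So Ivan is a knight.
With that fixed, Leo's statement is false, so Leo is a knave.
Consider Jamal. Suppose Jamal is a knave.
Then Cyrus's statement comes out false, contradicting Cyrus being a knight.
So Jamal is a knight.
Consider Ximena. Suppose Ximena is a knave.
Then Cyrus's statement comes out false, contradicting Cyrus being a knight.
So Ximena is a knight.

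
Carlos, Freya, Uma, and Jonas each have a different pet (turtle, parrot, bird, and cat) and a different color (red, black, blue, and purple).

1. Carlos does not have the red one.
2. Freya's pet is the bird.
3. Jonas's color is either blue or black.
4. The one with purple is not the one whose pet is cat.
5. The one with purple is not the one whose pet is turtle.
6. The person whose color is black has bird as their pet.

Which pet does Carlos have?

With clues 1–2, bird is impossible for Carlos's pet.
With clues 1–6, cat and turtle are impossible for Carlos's pet.
That leaves parrot.

parrot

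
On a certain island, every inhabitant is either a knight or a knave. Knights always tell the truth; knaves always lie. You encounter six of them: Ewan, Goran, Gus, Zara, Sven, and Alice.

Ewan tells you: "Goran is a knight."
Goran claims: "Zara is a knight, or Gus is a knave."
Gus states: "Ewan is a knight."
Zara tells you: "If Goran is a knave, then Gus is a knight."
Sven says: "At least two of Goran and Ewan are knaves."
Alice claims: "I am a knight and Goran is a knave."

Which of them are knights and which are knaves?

Ewan: knight, Goran: knight, Gus: knight, Zara: knight, Sven: knave, Alice: knave

Consider Ewan. Suppose Ewan is a knave.
Then no assignment of the remaining roles makes every statement match its speaker's type — contradiction.
So Ewan is a knight.
With that fixed, Gus's statement is true, so Gus is a knight.
With that fixed, Zara's statement is true, so Zara is a knight.
With that fixed, Sven's statement is false, so Sven is a knave.
With that fixed, Goran's statement is true, so Goran is a knight.
With that fixed, Alice's statement is false, so Alice is a knave.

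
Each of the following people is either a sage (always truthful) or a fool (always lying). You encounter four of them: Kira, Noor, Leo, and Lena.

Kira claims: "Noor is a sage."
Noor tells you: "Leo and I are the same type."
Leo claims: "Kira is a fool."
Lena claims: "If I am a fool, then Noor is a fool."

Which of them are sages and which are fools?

Kira: fool, Noor: fool, Leo: sage, Lena: sage

Consider Kira. Suppose Kira is a sage.
Then no assignment of the remaining roles makes every statement match its speaker's type — contradiction.
So Kira is a fool.
With that fixed, Leo's statement is true, so Leo is a sage.
Consider Noor. Suppose Noor is a sage.
Then Kira's statement comes out true, contradicting Kira being a fool.
So Noor is a fool.
With that fixed, Lena's statement is true, so Lena is a sage.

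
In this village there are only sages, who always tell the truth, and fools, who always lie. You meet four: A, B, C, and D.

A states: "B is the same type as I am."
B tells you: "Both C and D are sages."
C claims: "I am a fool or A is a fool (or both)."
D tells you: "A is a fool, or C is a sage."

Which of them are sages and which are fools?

Consider A. Suppose A is a sage.
Then whichever role C has, C's statement has the wrong truth value — contradiction.
So A is a fool.
With that fixed, C's statement is true, so C is a sage.
With that fixed, D's statement is true, so D is a sage.
With that fixed, B's statement is true, so B is a sage.

A: fool, B: sage, C: sage, D: sage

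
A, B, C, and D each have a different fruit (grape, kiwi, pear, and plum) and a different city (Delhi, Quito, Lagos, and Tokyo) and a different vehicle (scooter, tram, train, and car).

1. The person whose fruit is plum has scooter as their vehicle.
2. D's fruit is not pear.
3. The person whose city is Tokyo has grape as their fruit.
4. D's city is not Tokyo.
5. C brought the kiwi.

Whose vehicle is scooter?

With clues 1–5, A, B, and C are impossible for the one with vehicle scooter.
That leaves D.

D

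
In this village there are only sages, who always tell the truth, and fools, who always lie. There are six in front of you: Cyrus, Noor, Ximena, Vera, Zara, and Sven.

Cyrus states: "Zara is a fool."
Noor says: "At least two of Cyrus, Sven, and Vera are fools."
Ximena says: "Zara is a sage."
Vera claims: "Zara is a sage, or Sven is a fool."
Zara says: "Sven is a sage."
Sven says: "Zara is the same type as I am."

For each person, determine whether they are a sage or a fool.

Consider Cyrus. Suppose Cyrus is a sage.
Then no assignment of the remaining roles makes every statement match its speaker's type — contradiction.
So Cyrus is a fool.
Consider Noor. Suppose Noor is a sage.
Then no assignment of the remaining roles makes every statement match its speaker's type — contradiction.
So Noor is a fool.
Consider Ximena. Suppose Ximena is a fool.
Then no assignment of the remaining roles makes every statement match its speaker's type — contradiction.
So Ximena is a sage.
Consider Vera. Suppose Vera is a fool.
Then Noor's statement comes out true, contradicting Noor being a fool.
So Vera is a sage.
Consider Zara. Suppose Zara is a fool.
Then Cyrus's statement comes out true, contradicting Cyrus being a fool.
So Zara is a sage.
Consider Sven. Suppose Sven is a fool.
Then Noor's statement comes out true, contradicting Noor being a fool.
So Sven is a sage.

Cyrus: fool, Noor: fool, Ximena: sage, Vera: sage, Zara: sage, Sven: sage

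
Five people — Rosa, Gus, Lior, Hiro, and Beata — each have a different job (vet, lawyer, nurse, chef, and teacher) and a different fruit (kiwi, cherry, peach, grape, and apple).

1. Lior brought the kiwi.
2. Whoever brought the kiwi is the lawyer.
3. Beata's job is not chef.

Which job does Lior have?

With clues 1–2, chef, nurse, teacher, and vet are impossible for Lior's job.
That leaves lawyer.

lawyer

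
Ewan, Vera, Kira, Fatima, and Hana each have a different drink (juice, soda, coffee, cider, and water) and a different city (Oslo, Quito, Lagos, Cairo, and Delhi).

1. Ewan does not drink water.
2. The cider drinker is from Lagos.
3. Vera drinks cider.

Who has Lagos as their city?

Vera

With clues 1–3, Ewan, Fatima, Hana, and Kira are impossible for the one with city Lagos.
That leaves Vera.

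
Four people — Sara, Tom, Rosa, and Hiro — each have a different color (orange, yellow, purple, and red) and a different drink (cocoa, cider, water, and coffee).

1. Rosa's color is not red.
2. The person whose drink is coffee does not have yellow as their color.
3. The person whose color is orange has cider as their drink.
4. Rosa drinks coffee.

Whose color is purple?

With clues 1–4, Hiro, Sara, and Tom are impossible for the one with color purple.
That leaves Rosa.

Rosa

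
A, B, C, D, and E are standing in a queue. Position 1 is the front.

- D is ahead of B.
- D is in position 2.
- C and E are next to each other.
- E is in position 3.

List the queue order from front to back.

A, D, E, C, B

From clue 1: B is in {2,3,4,5}.
From clues 1–2: D → position 2.
From clues 1–3: A → position 1.
From clues 1–4: E → position 3, C → position 4, B → position 5.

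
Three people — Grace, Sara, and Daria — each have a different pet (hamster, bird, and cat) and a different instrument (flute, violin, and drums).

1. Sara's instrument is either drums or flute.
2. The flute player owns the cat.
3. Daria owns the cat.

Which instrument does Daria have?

flute

With clues 1–3, drums and violin are impossible for Daria's instrument.
That leaves flute.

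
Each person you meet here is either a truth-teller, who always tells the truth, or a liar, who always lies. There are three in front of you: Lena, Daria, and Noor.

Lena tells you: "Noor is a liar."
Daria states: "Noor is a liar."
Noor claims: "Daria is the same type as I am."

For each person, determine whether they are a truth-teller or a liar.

Lena: truth-teller, Daria: truth-teller, Noor: liar

Consider Lena. Suppose Lena is a liar.
Then no assignment of the remaining roles makes every statement match its speaker's type — contradiction.
So Lena is a truth-teller.
Consider Daria. Suppose Daria is a liar.
Then whichever role Noor has, Noor's statement has the wrong truth value — contradiction.
So Daria is a truth-teller.
Consider Noor. Suppose Noor is a truth-teller.
Then Lena's statement comes out false, contradicting Lena being a truth-teller.
So Noor is a liar.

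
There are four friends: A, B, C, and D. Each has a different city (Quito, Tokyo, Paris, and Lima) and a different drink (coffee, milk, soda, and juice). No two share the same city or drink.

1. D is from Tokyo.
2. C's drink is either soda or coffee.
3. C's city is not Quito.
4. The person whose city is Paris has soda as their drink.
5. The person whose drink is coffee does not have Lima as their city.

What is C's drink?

soda

With clues 1–2, juice and milk are impossible for C's drink.
With clues 1–5, coffee is impossible for C's drink.
That leaves soda.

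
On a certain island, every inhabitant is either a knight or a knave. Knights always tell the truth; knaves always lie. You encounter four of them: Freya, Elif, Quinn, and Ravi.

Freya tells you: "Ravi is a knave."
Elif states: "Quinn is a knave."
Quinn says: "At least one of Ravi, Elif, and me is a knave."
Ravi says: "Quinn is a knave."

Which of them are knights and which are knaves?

Consider Freya. Suppose Freya is a knave.
Then no assignment of the remaining roles makes every statement match its speaker's type — contradiction.
So Freya is a knight.
Consider Elif. Suppose Elif is a knight.
Then no assignment of the remaining roles makes every statement match its speaker's type — contradiction.
So Elif is a knave.
With that fixed, Quinn's statement is true, so Quinn is a knight.
With that fixed, Ravi's statement is false, so Ravi is a knave.

Freya: knight, Elif: knave, Quinn: knight, Ravi: knave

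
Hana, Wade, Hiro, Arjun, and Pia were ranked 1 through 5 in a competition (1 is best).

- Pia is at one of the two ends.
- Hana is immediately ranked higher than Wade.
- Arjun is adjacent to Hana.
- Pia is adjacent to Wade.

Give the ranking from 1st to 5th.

From clue 1: Pia is in {1,5}.
From clues 1–4: Hiro → rank 1, Arjun → rank 2, Hana → rank 3, Wade → rank 4, Pia → rank 5.

Hiro, Arjun, Hana, Wade, Pia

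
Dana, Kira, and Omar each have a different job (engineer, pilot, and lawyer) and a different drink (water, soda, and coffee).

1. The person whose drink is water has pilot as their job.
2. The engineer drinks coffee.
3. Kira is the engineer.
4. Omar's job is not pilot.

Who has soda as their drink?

Omar

With clues 1–3, Kira is impossible for the one with drink soda.
With clues 1–4, Dana is impossible for the one with drink soda.
That leaves Omar.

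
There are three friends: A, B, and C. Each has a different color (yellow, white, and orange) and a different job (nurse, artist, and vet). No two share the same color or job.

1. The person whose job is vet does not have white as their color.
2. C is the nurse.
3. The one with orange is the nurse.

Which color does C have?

orange

With clues 1–3, white and yellow are impossible for C's color.
That leaves orange.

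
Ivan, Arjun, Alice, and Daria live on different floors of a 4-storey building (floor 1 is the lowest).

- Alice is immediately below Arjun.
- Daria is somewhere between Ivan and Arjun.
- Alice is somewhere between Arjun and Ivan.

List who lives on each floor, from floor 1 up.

From clue 1: Arjun is in {2,3,4}.
From clues 1–2: Ivan is in {1,4}.
From clues 1–3: Ivan → floor 1, Daria → floor 2, Alice → floor 3, Arjun → floor 4.

Ivan, Daria, Alice, Arjun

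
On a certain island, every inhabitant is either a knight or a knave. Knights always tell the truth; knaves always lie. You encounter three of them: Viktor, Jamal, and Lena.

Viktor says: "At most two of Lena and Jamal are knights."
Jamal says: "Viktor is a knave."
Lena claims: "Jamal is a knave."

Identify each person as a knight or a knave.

Regardless of anyone's role, Viktor's statement is true, so Viktor is a knight.
With that fixed, Jamal's statement is false, so Jamal is a knave.
With that fixed, Lena's statement is true, so Lena is a knight.

Viktor: knight, Jamal: knave, Lena: knight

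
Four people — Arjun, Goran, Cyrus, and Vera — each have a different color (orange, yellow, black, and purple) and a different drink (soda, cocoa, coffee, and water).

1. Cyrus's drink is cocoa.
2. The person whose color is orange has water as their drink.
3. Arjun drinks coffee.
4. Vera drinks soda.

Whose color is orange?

With clues 1–2, Cyrus is impossible for the one with color orange.
With clues 1–3, Arjun is impossible for the one with color orange.
With clues 1–4, Vera is impossible for the one with color orange.
That leaves Goran.

Goran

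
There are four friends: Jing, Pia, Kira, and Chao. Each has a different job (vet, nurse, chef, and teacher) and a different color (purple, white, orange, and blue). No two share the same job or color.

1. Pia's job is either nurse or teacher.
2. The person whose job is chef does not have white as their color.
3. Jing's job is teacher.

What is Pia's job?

Clue 1 rules out chef and vet for Pia's job.
With clues 1–3, teacher is impossible for Pia's job.
That leaves nurse.

nurse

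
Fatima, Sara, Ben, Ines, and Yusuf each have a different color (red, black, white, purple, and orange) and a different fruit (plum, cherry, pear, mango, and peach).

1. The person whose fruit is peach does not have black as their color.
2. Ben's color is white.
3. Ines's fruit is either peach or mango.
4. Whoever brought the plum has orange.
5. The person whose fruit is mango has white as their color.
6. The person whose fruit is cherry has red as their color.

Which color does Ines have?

With clues 1–2, white is impossible for Ines's color.
With clues 1–4, orange is impossible for Ines's color.
With clues 1–5, black is impossible for Ines's color.
With clues 1–6, red is impossible for Ines's color.
That leaves purple.

purple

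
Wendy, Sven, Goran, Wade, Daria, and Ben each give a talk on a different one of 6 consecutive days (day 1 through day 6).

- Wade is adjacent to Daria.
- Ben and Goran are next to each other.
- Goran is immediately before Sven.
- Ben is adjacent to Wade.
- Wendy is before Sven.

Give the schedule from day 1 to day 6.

From clues 1–3: Wendy is in {1,3,4,6}.
From clues 1–4: Wendy is in {1,6}.
From clues 1–5: Wendy → day 1, Daria → day 2, Wade → day 3, Ben → day 4, Goran → day 5, Sven → day 6.

Wendy, Daria, Wade, Ben, Goran, Sven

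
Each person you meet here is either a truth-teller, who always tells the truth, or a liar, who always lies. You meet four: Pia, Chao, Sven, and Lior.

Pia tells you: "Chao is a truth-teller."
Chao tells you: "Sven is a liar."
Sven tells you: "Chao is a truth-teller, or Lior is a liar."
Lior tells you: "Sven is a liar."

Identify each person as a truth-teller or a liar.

Pia: liar, Chao: liar, Sven: truth-teller, Lior: liar

Consider Pia. Suppose Pia is a truth-teller.
Then no assignment of the remaining roles makes every statement match its speaker's type — contradiction.
So Pia is a liar.
Consider Chao. Suppose Chao is a truth-teller.
Then Pia's statement comes out true, contradicting Pia being a liar.
So Chao is a liar.
Consider Sven. Suppose Sven is a liar.
Then Chao's statement comes out true, contradicting Chao being a liar.
So Sven is a truth-teller.
With that fixed, Lior's statement is false, so Lior is a liar.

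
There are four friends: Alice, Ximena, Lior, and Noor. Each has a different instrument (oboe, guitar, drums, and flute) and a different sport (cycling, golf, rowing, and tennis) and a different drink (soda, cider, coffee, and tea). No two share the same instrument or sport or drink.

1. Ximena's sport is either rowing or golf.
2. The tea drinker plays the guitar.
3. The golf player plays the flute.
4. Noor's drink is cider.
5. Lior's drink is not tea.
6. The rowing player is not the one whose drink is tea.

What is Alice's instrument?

With clues 1–6, drums, flute, and oboe are impossible for Alice's instrument.
That leaves guitar.

guitar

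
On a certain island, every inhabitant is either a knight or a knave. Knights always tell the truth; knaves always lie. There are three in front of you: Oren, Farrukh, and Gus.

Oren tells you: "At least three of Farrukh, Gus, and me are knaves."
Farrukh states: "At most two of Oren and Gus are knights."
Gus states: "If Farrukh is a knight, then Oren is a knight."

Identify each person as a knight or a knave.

Regardless of anyone's role, Farrukh's statement is true, so Farrukh is a knight.
With that fixed, Oren's statement is false, so Oren is a knave.
With that fixed, Gus's statement is false, so Gus is a knave.

Oren: knave, Farrukh: knight, Gus: knave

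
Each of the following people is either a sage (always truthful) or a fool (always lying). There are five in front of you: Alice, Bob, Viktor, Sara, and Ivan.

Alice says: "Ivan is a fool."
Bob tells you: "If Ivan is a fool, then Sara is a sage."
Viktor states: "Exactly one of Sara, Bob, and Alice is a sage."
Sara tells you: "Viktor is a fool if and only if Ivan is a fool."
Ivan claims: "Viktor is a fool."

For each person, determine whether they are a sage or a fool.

Alice: sage, Bob: fool, Viktor: sage, Sara: fool, Ivan: fool

Consider Alice. Suppose Alice is a fool.
Then no assignment of the remaining roles makes every statement match its speaker's type — contradiction.
So Alice is a sage.
Consider Bob. Suppose Bob is a sage.
Then no assignment of the remaining roles makes every statement match its speaker's type — contradiction.
So Bob is a fool.
Consider Viktor. Suppose Viktor is a fool.
Then no assignment of the remaining roles makes every statement match its speaker's type — contradiction.
So Viktor is a sage.
With that fixed, Ivan's statement is false, so Ivan is a fool.
With that fixed, Sara's statement is false, so Sara is a fool.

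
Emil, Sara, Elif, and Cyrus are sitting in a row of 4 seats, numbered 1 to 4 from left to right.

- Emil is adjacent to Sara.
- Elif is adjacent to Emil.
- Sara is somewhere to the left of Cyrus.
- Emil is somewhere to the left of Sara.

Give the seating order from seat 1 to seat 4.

From clues 1–2: Emil is in {2,3}.
From clues 1–3: Emil → seat 2, Cyrus → seat 4.
From clues 1–4: Elif → seat 1, Sara → seat 3.

Elif, Emil, Sara, Cyrus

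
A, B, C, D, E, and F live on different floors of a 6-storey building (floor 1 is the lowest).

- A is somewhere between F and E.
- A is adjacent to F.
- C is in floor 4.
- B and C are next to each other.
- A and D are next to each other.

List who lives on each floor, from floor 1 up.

F, A, D, C, B, E

From clue 1: A is in {2,3,4,5}.
From clues 1–3: C → floor 4.
From clues 1–4: B is in {3,5}.
From clues 1–5: F → floor 1, A → floor 2, D → floor 3, B → floor 5, E → floor 6.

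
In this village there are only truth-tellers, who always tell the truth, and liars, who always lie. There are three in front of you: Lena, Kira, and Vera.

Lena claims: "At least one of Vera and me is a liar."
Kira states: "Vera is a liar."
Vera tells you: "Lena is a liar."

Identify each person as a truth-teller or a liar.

Consider Lena. Suppose Lena is a liar.
Then Lena's own statement would have to be false, but it can't be — contradiction.
So Lena is a truth-teller.
With that fixed, Vera's statement is false, so Vera is a liar.
With that fixed, Kira's statement is true, so Kira is a truth-teller.

Lena: truth-teller, Kira: truth-teller, Vera: liar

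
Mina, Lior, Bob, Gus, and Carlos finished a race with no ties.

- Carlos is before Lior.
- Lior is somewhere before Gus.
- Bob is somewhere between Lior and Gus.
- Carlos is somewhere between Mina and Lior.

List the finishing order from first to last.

From clue 1: Lior is in {2,3,4,5}.
From clues 1–2: Lior is in {2,3,4}.
From clues 1–3: Lior is in {2,3}.
From clues 1–4: Mina → place 1, Carlos → place 2, Lior → place 3, Bob → place 4, Gus → place 5.

Mina, Carlos, Lior, Bob, Gus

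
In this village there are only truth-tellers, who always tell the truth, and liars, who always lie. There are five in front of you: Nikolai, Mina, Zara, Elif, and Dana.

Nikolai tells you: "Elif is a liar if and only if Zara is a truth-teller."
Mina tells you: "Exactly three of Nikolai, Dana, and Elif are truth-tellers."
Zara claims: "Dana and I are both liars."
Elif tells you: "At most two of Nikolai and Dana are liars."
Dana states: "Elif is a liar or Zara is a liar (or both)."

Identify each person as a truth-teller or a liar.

Regardless of anyone's role, Elif's statement is true, so Elif is a truth-teller.
Consider Nikolai. Suppose Nikolai is a liar.
Then no assignment of the remaining roles makes every statement match its speaker's type — contradiction.
So Nikolai is a truth-teller.
Consider Mina. Suppose Mina is a liar.
Then no assignment of the remaining roles makes every statement match its speaker's type — contradiction.
So Mina is a truth-teller.
Consider Zara. Suppose Zara is a truth-teller.
Then Nikolai's statement comes out false, contradicting Nikolai being a truth-teller.
So Zara is a liar.
With that fixed, Dana's statement is true, so Dana is a truth-teller.

Nikolai: truth-teller, Mina: truth-teller, Zara: liar, Elif: truth-teller, Dana: truth-teller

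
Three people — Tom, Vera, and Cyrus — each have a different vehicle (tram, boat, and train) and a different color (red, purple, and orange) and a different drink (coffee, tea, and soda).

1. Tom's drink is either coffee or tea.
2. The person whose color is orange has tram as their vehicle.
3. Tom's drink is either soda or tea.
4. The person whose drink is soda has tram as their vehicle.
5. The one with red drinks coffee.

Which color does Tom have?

purple

With clues 1–4, orange is impossible for Tom's color.
With clues 1–5, red is impossible for Tom's color.
That leaves purple.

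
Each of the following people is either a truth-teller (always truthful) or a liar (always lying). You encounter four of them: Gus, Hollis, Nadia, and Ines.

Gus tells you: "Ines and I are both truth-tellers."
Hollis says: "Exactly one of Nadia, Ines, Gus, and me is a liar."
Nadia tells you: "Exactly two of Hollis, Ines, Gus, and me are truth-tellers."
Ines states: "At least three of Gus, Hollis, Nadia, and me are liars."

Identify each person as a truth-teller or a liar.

Gus: liar, Hollis: liar, Nadia: liar, Ines: truth-teller

Consider Gus. Suppose Gus is a truth-teller.
Then no assignment of the remaining roles makes every statement match its speaker's type — contradiction.
So Gus is a liar.
Consider Hollis. Suppose Hollis is a truth-teller.
Then no assignment of the remaining roles makes every statement match its speaker's type — contradiction.
So Hollis is a liar.
Consider Nadia. Suppose Nadia is a truth-teller.
Then whichever role Ines has, Ines's statement has the wrong truth value — contradiction.
So Nadia is a liar.
With that fixed, Ines's statement is true, so Ines is a truth-teller.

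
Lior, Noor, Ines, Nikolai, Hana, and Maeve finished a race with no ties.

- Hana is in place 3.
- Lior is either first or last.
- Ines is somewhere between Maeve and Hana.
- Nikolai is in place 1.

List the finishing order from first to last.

From clue 1: Hana → place 3.
From clues 1–2: Lior is in {1,6}.
From clues 1–4: Nikolai → place 1, Noor → place 2, Ines → place 4, Maeve → place 5, Lior → place 6.

Nikolai, Noor, Hana, Ines, Maeve, Lior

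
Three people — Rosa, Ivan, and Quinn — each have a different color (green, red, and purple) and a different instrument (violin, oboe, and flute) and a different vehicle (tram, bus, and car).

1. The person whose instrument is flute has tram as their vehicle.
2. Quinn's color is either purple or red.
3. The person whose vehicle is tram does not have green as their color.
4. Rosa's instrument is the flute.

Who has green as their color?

With clues 1–2, Quinn is impossible for the one with color green.
With clues 1–4, Rosa is impossible for the one with color green.
That leaves Ivan.

Ivan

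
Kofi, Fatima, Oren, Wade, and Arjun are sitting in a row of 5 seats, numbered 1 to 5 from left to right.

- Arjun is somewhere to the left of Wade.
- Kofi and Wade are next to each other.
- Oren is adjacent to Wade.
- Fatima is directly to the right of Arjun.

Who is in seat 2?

Fatima

With clues 1–3, Wade is ruled out for seat 2.
With clues 1–4, Arjun, Kofi, and Oren are ruled out for seat 2.
So seat 2 is Fatima.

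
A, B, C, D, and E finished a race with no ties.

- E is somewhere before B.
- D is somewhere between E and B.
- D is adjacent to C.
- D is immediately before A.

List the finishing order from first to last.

E, C, D, A, B

From clue 1: B is in {2,3,4,5}.
From clues 1–2: B is in {3,4,5}.
From clues 1–3: B is in {4,5}.
From clues 1–4: E → place 1, C → place 2, D → place 3, A → place 4, B → place 5.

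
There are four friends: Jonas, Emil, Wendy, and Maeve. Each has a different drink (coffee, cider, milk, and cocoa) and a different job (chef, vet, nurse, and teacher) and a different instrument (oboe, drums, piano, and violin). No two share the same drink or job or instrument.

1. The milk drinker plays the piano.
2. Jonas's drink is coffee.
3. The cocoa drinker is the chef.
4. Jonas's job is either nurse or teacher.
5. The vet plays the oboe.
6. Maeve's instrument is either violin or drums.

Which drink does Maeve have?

With clues 1–2, coffee is impossible for Maeve's drink.
With clues 1–6, cider and milk are impossible for Maeve's drink.
That leaves cocoa.

cocoa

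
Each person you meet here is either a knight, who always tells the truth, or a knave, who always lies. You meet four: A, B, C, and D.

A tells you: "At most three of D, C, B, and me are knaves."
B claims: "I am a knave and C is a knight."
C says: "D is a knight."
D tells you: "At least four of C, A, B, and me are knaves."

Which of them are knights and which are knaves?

Consider A. Suppose A is a knave.
Then no assignment of the remaining roles makes every statement match its speaker's type — contradiction.
So A is a knight.
With that fixed, D's statement is false, so D is a knave.
With that fixed, C's statement is false, so C is a knave.
With that fixed, B's statement is false, so B is a knave.

A: knight, B: knave, C: knave, D: knave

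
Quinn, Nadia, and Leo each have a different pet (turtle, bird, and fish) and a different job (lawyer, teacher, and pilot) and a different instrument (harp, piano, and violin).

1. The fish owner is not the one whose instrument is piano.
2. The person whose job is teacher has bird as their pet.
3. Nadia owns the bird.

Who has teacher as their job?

With clues 1–3, Leo and Quinn are impossible for the one with job teacher.
That leaves Nadia.

Nadia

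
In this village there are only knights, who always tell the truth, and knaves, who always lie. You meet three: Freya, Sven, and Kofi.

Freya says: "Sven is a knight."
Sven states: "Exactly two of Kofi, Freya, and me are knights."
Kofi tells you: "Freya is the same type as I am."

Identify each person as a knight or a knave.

Freya: knight, Sven: knight, Kofi: knave

Consider Freya. Suppose Freya is a knave.
Then whichever role Kofi has, Kofi's statement has the wrong truth value — contradiction.
So Freya is a knight.
Consider Sven. Suppose Sven is a knave.
Then Freya's statement comes out false, contradicting Freya being a knight.
So Sven is a knight.
Consider Kofi. Suppose Kofi is a knight.
Then Sven's statement comes out false, contradicting Sven being a knight.
So Kofi is a knave.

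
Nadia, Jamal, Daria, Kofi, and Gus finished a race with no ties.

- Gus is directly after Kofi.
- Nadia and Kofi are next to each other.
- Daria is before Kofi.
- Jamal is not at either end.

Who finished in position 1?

Daria

With clue 1, Gus is ruled out for place 1.
With clues 1–2, Kofi is ruled out for place 1.
With clues 1–3, Nadia is ruled out for place 1.
With clues 1–4, Jamal is ruled out for place 1.
So place 1 is Daria.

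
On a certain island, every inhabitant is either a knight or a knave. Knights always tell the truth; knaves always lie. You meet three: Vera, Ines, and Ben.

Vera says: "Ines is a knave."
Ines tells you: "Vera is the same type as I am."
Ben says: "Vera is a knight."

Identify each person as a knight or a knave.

Consider Vera. Suppose Vera is a knave.
Then whichever role Ines has, Ines's statement has the wrong truth value — contradiction.
So Vera is a knight.
With that fixed, Ben's statement is true, so Ben is a knight.
Consider Ines. Suppose Ines is a knight.
Then Vera's statement comes out false, contradicting Vera being a knight.
So Ines is a knave.

Vera: knight, Ines: knave, Ben: knight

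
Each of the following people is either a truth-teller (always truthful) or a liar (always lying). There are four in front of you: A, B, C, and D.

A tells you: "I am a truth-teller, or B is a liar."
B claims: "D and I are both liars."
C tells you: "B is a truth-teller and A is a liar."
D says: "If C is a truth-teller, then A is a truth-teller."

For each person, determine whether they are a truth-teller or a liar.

Consider A. Suppose A is a liar.
Then no assignment of the remaining roles makes every statement match its speaker's type — contradiction.
So A is a truth-teller.
With that fixed, C's statement is false, so C is a liar.
With that fixed, D's statement is true, so D is a truth-teller.
With that fixed, B's statement is false, so B is a liar.

A: truth-teller, B: liar, C: liar, D: truth-teller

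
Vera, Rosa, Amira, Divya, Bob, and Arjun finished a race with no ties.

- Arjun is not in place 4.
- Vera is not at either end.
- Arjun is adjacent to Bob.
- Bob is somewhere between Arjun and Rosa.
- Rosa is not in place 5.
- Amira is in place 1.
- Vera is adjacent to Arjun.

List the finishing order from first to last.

From clue 1: Arjun is in {1,2,3,5,6}.
From clues 1–2: Vera is in {2,3,4,5}.
From clues 1–6: Amira → place 1.
From clues 1–7: Vera → place 2, Arjun → place 3, Bob → place 4, Divya → place 5, Rosa → place 6.

Amira, Vera, Arjun, Bob, Divya, Rosa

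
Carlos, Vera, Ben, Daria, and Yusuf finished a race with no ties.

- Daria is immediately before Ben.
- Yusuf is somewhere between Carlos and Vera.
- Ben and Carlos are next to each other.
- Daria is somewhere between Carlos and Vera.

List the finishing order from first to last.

From clue 1: Ben is in {2,3,4,5}.
From clues 1–2: Yusuf is in {2,4}.
From clues 1–3: Carlos is in {3,5}.
From clues 1–4: Vera → place 1, Yusuf → place 2, Daria → place 3, Ben → place 4, Carlos → place 5.

Vera, Yusuf, Daria, Ben, Carlos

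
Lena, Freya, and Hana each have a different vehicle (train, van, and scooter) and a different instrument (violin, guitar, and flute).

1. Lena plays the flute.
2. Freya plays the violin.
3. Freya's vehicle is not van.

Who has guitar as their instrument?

Hana

Clue 1 rules out Lena for the one with instrument guitar.
With clues 1–2, Freya is impossible for the one with instrument guitar.
That leaves Hana.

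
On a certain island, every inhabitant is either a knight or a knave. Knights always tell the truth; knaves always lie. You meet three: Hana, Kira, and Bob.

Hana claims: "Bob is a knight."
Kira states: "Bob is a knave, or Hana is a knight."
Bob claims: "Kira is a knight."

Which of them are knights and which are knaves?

Consider Hana. Suppose Hana is a knave.
Then no assignment of the remaining roles makes every statement match its speaker's type — contradiction.
So Hana is a knight.
With that fixed, Kira's statement is true, so Kira is a knight.
With that fixed, Bob's statement is true, so Bob is a knight.

Hana: knight, Kira: knight, Bob: knight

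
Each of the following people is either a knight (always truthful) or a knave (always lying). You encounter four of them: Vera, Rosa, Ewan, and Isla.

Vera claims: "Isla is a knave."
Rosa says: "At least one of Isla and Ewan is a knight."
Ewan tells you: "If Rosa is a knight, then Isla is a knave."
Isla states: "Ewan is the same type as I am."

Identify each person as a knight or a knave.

Consider Vera. Suppose Vera is a knave.
Then no assignment of the remaining roles makes every statement match its speaker's type — contradiction.
So Vera is a knight.
Consider Rosa. Suppose Rosa is a knave.
Then no assignment of the remaining roles makes every statement match its speaker's type — contradiction.
So Rosa is a knight.
Consider Ewan. Suppose Ewan is a knave.
Then whichever role Isla has, Isla's statement has the wrong truth value — contradiction.
So Ewan is a knight.
Consider Isla. Suppose Isla is a knight.
Then Vera's statement comes out false, contradicting Vera being a knight.
So Isla is a knave.

Vera: knight, Rosa: knight, Ewan: knight, Isla: knave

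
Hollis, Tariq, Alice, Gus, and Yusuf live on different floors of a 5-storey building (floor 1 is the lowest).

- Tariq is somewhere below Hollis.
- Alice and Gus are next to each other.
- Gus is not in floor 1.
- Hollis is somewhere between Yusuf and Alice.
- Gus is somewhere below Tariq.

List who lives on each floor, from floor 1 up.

Alice, Gus, Tariq, Hollis, Yusuf

From clue 1: Hollis is in {2,3,4,5}.
From clues 1–4: Hollis is in {3,4}.
From clues 1–5: Alice → floor 1, Gus → floor 2, Tariq → floor 3, Hollis → floor 4, Yusuf → floor 5.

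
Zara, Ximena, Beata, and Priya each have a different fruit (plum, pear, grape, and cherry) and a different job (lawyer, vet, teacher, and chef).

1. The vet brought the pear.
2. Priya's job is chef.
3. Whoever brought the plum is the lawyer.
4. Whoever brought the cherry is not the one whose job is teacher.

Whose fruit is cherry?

With clues 1–4, Beata, Ximena, and Zara are impossible for the one with fruit cherry.
That leaves Priya.

Priya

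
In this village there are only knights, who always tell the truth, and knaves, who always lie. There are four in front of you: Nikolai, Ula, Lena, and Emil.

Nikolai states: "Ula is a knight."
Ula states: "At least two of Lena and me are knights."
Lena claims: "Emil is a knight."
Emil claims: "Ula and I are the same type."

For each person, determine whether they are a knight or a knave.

Consider Nikolai. Suppose Nikolai is a knave.
Then no assignment of the remaining roles makes every statement match its speaker's type — contradiction.
So Nikolai is a knight.
Consider Ula. Suppose Ula is a knave.
Then Nikolai's statement comes out false, contradicting Nikolai being a knight.
So Ula is a knight.
Consider Lena. Suppose Lena is a knave.
Then Ula's statement comes out false, contradicting Ula being a knight.
So Lena is a knight.
Consider Emil. Suppose Emil is a knave.
Then Lena's statement comes out false, contradicting Lena being a knight.
So Emil is a knight.

Nikolai: knight, Ula: knight, Lena: knight, Emil: knight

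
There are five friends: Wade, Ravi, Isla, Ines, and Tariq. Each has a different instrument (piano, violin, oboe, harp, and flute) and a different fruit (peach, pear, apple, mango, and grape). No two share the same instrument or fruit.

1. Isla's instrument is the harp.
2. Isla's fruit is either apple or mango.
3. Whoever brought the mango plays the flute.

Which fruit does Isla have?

apple

With clues 1–2, grape, peach, and pear are impossible for Isla's fruit.
With clues 1–3, mango is impossible for Isla's fruit.
That leaves apple.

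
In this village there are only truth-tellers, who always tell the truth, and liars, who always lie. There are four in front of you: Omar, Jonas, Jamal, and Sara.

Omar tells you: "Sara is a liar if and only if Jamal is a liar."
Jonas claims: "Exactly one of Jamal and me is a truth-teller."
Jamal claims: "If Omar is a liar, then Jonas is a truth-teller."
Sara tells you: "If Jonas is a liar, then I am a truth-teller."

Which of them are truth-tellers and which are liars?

Omar: liar, Jonas: liar, Jamal: liar, Sara: truth-teller

Consider Omar. Suppose Omar is a truth-teller.
Then no assignment of the remaining roles makes every statement match its speaker's type — contradiction.
So Omar is a liar.
Consider Jonas. Suppose Jonas is a truth-teller.
Then no assignment of the remaining roles makes every statement match its speaker's type — contradiction.
So Jonas is a liar.
With that fixed, Jamal's statement is false, so Jamal is a liar.
Consider Sara. Suppose Sara is a liar.
Then Omar's statement comes out true, contradicting Omar being a liar.
So Sara is a truth-teller.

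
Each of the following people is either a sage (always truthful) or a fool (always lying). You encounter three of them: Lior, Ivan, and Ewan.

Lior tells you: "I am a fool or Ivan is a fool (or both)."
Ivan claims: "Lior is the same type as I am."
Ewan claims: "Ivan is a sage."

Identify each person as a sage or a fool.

Consider Lior. Suppose Lior is a fool.
Then Lior's own statement would have to be false, but it can't be — contradiction.
So Lior is a sage.
Consider Ivan. Suppose Ivan is a sage.
Then Lior's statement comes out false, contradicting Lior being a sage.
So Ivan is a fool.
With that fixed, Ewan's statement is false, so Ewan is a fool.

Lior: sage, Ivan: fool, Ewan: fool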